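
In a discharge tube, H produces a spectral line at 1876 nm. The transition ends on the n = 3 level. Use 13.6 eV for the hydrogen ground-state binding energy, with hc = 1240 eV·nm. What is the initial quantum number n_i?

n_i = 4

The photon energy is ΔE = hc/λ = 1240 / 1876 = 0.6610 eV.
With Z = 1, ΔE = 13.60 × (1/n_f² − 1/n_i²), so 1/n_f² − 1/n_i² = 0.04860.
With n_f = 3: 1/n_i² = 1/9 − 0.04860 = 0.06251, so n_i ≈ 4.00.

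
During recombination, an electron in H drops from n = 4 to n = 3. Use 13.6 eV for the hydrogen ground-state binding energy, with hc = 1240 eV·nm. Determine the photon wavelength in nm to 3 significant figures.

1880 nm

ΔE = 13.60 × (1/3² − 1/4²) = 13.60 × 0.04861 = 0.6611 eV.
λ = hc/ΔE = 1240 / 0.6611 = 1880 nm.
This line belongs to the Paschen series.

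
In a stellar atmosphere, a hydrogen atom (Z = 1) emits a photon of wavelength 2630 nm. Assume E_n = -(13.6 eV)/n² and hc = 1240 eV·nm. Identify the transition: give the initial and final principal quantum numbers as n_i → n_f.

n_i = 6, n_f = 4

The photon energy is ΔE = hc/λ = 1240 / 2630 = 0.4715 eV.
With Z = 1, ΔE = 13.60 × (1/n_f² − 1/n_i²), so 1/n_f² − 1/n_i² = 0.03467.
Trying n_f = 4 gives 1/n_i² = 0.02783, i.e. n_i ≈ 6; this pair matches.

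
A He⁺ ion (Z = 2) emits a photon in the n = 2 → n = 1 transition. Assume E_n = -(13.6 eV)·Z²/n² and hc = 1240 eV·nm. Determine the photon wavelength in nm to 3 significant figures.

For Z = 2 the level energies scale as Z², so the effective Rydberg energy is 13.6 × 4 = 54.40 eV.
ΔE = 54.40 × (1/1² − 1/2²) = 54.40 × 0.7500 = 40.80 eV.
λ = hc/ΔE = 1240 / 40.80 = 30.4 nm.

30.4 nm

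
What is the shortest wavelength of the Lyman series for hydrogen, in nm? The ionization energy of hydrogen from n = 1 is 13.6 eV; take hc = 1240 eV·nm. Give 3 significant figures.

The Lyman series has lower level n_f = 1; the series limit corresponds to n_i → ∞.
ΔE_max = 13.6 × 1 / 1² = 13.60 eV.
λ_min = 1240 / 13.60 = 91.2 nm.

91.2 nm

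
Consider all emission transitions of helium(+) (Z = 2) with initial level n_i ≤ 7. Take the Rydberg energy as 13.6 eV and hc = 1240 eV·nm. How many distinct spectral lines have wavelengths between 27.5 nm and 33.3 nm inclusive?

Enumerate all n_i → n_f pairs with 1 ≤ n_f < n_i ≤ 7 and compute λ = 1240 / [13.6·4·(1/n_f² − 1/n_i²)].
Lines falling in [27.5, 33.3] nm: 2→1 (30.39 nm).

1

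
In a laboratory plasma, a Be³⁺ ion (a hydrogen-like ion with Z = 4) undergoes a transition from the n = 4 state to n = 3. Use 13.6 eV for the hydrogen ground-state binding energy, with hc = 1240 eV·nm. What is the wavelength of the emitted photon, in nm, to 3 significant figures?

For Z = 4 the level energies scale as Z², so the effective Rydberg energy is 13.6 × 16 = 217.6 eV.
ΔE = 217.6 × (1/3² − 1/4²) = 217.6 × 0.04861 = 10.58 eV.
λ = hc/ΔE = 1240 / 10.58 = 117 nm.

117 nm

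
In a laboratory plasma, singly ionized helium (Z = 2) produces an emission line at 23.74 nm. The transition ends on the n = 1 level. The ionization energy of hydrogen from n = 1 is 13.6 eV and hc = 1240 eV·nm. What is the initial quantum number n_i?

n_i = 5

The photon energy is ΔE = hc/λ = 1240 / 23.74 = 52.23 eV.
With Z = 2, ΔE = 54.40 × (1/n_f² − 1/n_i²), so 1/n_f² − 1/n_i² = 0.9602.
With n_f = 1: 1/n_i² = 1/1 − 0.9602 = 0.03984, so n_i ≈ 5.01.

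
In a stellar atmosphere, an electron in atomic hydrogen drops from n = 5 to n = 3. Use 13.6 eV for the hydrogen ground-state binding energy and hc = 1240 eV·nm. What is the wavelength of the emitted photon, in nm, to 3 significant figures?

1280 nm

ΔE = 13.60 × (1/3² − 1/5²) = 13.60 × 0.07111 = 0.9671 eV.
λ = hc/ΔE = 1240 / 0.9671 = 1280 nm.
This line belongs to the Paschen series.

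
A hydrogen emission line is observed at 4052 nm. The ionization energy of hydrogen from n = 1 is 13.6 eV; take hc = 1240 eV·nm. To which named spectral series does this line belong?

Brackett

ΔE = 1240/4052 = 0.3060 eV.
This matches 13.6 × (1/4² − 1/5²), so n_f = 4: the Brackett series.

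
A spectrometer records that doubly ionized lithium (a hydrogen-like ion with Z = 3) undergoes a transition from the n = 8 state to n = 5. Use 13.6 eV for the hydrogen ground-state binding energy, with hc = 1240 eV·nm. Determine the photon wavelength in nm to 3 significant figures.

416 nm

For Z = 3 the level energies scale as Z², so the effective Rydberg energy is 13.6 × 9 = 122.4 eV.
ΔE = 122.4 × (1/5² − 1/8²) = 122.4 × 0.02438 = 2.984 eV.
λ = hc/ΔE = 1240 / 2.984 = 416 nm.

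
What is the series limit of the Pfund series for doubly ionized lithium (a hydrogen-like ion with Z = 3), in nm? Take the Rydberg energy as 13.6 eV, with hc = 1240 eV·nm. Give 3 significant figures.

253 nm

The Pfund series has lower level n_f = 5; the series limit corresponds to n_i → ∞.
ΔE_max = 13.6 × 9 / 5² = 4.896 eV.
λ_min = 1240 / 4.896 = 253 nm.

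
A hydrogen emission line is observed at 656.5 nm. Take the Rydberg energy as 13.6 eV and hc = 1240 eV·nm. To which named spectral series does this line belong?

Balmer

ΔE = 1240/656.5 = 1.889 eV.
This matches 13.6 × (1/2² − 1/3²), so n_f = 2: the Balmer series.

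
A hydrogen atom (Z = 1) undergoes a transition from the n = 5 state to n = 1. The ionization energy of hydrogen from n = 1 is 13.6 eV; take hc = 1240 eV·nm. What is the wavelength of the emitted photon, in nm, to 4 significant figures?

94.98 nm

ΔE = 13.60 × (1/1² − 1/5²) = 13.60 × 0.9600 = 13.06 eV.
λ = hc/ΔE = 1240 / 13.06 = 94.98 nm.
This line belongs to the Lyman series.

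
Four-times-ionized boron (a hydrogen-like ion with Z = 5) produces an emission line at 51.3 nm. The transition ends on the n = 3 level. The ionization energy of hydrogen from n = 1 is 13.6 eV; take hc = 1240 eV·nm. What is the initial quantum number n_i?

n_i = 5

The photon energy is ΔE = hc/λ = 1240 / 51.3 = 24.17 eV.
With Z = 5, ΔE = 340.0 × (1/n_f² − 1/n_i²), so 1/n_f² − 1/n_i² = 0.07109.
With n_f = 3: 1/n_i² = 1/9 − 0.07109 = 0.04002, so n_i ≈ 5.00.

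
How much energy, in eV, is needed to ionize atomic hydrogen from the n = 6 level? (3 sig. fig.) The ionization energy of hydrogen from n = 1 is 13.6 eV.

0.378 eV

E_6 = −13.60/36 = −0.378 eV, so ionization (to E = 0) requires 0.378 eV.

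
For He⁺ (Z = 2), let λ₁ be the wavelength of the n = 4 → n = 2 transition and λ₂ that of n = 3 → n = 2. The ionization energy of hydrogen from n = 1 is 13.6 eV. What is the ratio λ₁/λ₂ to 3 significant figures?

0.741

λ ∝ 1/ΔE ∝ 1/(1/n_f² − 1/n_i²), and the Z² and hc factors cancel in the ratio.
λ₁/λ₂ = (1/2² − 1/3²)/(1/2² − 1/4²) = 0.1389/0.1875 = 0.741.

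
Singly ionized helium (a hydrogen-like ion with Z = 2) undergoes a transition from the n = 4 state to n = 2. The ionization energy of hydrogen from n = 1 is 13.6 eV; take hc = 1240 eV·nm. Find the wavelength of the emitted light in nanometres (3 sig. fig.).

122 nm

For Z = 2 the level energies scale as Z², so the effective Rydberg energy is 13.6 × 4 = 54.40 eV.
ΔE = 54.40 × (1/2² − 1/4²) = 54.40 × 0.1875 = 10.20 eV.
λ = hc/ΔE = 1240 / 10.20 = 122 nm.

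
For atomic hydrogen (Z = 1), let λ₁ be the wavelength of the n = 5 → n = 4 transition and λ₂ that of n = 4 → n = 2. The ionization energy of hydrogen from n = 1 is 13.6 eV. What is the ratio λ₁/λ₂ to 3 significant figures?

8.33

λ ∝ 1/ΔE ∝ 1/(1/n_f² − 1/n_i²), and the Z² and hc factors cancel in the ratio.
λ₁/λ₂ = (1/2² − 1/4²)/(1/4² − 1/5²) = 0.1875/0.02250 = 8.33.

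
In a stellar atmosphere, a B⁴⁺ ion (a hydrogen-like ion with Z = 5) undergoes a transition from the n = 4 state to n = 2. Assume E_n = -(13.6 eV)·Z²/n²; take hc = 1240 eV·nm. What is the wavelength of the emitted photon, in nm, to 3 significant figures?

19.5 nm

For Z = 5 the level energies scale as Z², so the effective Rydberg energy is 13.6 × 25 = 340.0 eV.
ΔE = 340.0 × (1/2² − 1/4²) = 340.0 × 0.1875 = 63.75 eV.
λ = hc/ΔE = 1240 / 63.75 = 19.5 nm.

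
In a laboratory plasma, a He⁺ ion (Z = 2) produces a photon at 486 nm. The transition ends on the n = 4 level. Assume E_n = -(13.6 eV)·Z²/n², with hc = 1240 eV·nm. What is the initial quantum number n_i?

The photon energy is ΔE = hc/λ = 1240 / 486 = 2.551 eV.
With Z = 2, ΔE = 54.40 × (1/n_f² − 1/n_i²), so 1/n_f² − 1/n_i² = 0.04690.
With n_f = 4: 1/n_i² = 1/16 − 0.04690 = 0.01560, so n_i ≈ 8.01.

n_i = 8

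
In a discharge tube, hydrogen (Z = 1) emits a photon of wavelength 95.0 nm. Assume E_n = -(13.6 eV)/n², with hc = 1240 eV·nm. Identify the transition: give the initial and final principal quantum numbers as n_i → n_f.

The photon energy is ΔE = hc/λ = 1240 / 95.0 = 13.05 eV.
With Z = 1, ΔE = 13.60 × (1/n_f² − 1/n_i²), so 1/n_f² − 1/n_i² = 0.9598.
Trying n_f = 1 gives 1/n_i² = 0.04025, i.e. n_i ≈ 5; this pair matches.

n_i = 5, n_f = 1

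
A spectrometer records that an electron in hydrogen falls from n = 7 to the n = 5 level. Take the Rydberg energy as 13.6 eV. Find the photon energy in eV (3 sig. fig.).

E_7 = −13.60/49 = −0.2776 eV and E_5 = −13.60/25 = −0.5440 eV.
The photon energy is |E_7 − E_5| = 0.266 eV.

0.266 eV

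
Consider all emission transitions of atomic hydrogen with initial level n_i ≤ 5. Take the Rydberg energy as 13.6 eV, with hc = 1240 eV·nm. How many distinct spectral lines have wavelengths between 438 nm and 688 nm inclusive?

2

Enumerate all n_i → n_f pairs with 1 ≤ n_f < n_i ≤ 5 and compute λ = 1240 / [13.6·1·(1/n_f² − 1/n_i²)].
Lines falling in [438, 688] nm: 4→2 (486.3 nm), 3→2 (656.5 nm).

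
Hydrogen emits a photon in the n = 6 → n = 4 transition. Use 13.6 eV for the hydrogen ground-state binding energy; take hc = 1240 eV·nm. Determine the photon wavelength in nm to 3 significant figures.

ΔE = 13.60 × (1/4² − 1/6²) = 13.60 × 0.03472 = 0.4722 eV.
λ = hc/ΔE = 1240 / 0.4722 = 2630 nm.
This line belongs to the Brackett series.

2630 nm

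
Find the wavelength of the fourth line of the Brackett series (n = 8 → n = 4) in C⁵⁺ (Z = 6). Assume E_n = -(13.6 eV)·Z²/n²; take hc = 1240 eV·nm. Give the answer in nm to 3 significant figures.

54.0 nm

The Brackett series terminates on n_f = 4; the fourth line has n_i = 4+4 = 8.
ΔE = 489.6 × (1/4² − 1/8²) = 22.95 eV.
λ = 1240 / 22.95 = 54.0 nm.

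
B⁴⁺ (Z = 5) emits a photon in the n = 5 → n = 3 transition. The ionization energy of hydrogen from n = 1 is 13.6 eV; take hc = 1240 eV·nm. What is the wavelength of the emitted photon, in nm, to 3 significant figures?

51.3 nm

For Z = 5 the level energies scale as Z², so the effective Rydberg energy is 13.6 × 25 = 340.0 eV.
ΔE = 340.0 × (1/3² − 1/5²) = 340.0 × 0.07111 = 24.18 eV.
λ = hc/ΔE = 1240 / 24.18 = 51.3 nm.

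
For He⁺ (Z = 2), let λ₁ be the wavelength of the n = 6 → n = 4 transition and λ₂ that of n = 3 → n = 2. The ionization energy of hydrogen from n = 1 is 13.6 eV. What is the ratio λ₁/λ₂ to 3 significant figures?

4.00

λ ∝ 1/ΔE ∝ 1/(1/n_f² − 1/n_i²), and the Z² and hc factors cancel in the ratio.
λ₁/λ₂ = (1/2² − 1/3²)/(1/4² − 1/6²) = 0.1389/0.03472 = 4.00.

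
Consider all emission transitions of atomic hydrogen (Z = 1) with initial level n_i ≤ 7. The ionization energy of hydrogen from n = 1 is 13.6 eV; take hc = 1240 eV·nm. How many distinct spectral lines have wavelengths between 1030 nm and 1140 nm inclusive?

1

Enumerate all n_i → n_f pairs with 1 ≤ n_f < n_i ≤ 7 and compute λ = 1240 / [13.6·1·(1/n_f² − 1/n_i²)].
Lines falling in [1030, 1140] nm: 6→3 (1094 nm).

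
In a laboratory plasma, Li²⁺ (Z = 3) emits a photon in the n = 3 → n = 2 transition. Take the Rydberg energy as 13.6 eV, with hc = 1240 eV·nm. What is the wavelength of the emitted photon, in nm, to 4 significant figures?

72.94 nm

For Z = 3 the level energies scale as Z², so the effective Rydberg energy is 13.6 × 9 = 122.4 eV.
ΔE = 122.4 × (1/2² − 1/3²) = 122.4 × 0.1389 = 17.00 eV.
λ = hc/ΔE = 1240 / 17.00 = 72.94 nm.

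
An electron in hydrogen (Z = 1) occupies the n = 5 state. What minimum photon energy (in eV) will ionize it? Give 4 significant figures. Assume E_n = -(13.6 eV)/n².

E_5 = −13.60/25 = −0.5440 eV, so ionization (to E = 0) requires 0.5440 eV.

0.5440 eV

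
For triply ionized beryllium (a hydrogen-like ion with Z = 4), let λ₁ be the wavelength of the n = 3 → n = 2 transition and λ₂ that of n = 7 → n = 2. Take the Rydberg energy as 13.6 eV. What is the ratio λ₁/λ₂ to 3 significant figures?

λ ∝ 1/ΔE ∝ 1/(1/n_f² − 1/n_i²), and the Z² and hc factors cancel in the ratio.
λ₁/λ₂ = (1/2² − 1/7²)/(1/2² − 1/3²) = 0.2296/0.1389 = 1.65.

1.65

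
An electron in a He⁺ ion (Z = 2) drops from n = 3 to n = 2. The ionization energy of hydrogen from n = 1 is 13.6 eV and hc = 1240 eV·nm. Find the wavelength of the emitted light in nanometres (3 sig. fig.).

For Z = 2 the level energies scale as Z², so the effective Rydberg energy is 13.6 × 4 = 54.40 eV.
ΔE = 54.40 × (1/2² − 1/3²) = 54.40 × 0.1389 = 7.556 eV.
λ = hc/ΔE = 1240 / 7.556 = 164 nm.

164 nm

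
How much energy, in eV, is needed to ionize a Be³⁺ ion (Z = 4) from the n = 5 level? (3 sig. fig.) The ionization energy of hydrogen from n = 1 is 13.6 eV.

E_n = −13.6 Z²/n² = −217.6/n² eV for Z = 4.
E_5 = −217.6/25 = −8.70 eV, so ionization (to E = 0) requires 8.70 eV.

8.70 eV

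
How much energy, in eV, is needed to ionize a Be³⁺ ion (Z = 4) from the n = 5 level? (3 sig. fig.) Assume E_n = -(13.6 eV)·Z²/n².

8.70 eV

E_n = −13.6 Z²/n² = −217.6/n² eV for Z = 4.
E_5 = −217.6/25 = −8.70 eV, so ionization (to E = 0) requires 8.70 eV.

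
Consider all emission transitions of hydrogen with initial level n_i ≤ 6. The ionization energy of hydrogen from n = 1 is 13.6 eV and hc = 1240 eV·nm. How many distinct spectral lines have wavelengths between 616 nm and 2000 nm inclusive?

4

Enumerate all n_i → n_f pairs with 1 ≤ n_f < n_i ≤ 6 and compute λ = 1240 / [13.6·1·(1/n_f² − 1/n_i²)].
Lines falling in [616, 2000] nm: 3→2 (656.5 nm), 6→3 (1094 nm), 5→3 (1282 nm), 4→3 (1876 nm).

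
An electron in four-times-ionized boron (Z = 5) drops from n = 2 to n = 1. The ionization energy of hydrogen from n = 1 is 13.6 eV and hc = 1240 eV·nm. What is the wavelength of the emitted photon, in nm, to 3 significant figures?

4.86 nm

For Z = 5 the level energies scale as Z², so the effective Rydberg energy is 13.6 × 25 = 340.0 eV.
ΔE = 340.0 × (1/1² − 1/2²) = 340.0 × 0.7500 = 255.0 eV.
λ = hc/ΔE = 1240 / 255.0 = 4.86 nm.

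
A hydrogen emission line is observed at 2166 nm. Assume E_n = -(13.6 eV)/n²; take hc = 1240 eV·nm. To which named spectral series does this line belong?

ΔE = 1240/2166 = 0.5725 eV.
This matches 13.6 × (1/4² − 1/7²), so n_f = 4: the Brackett series.

Brackett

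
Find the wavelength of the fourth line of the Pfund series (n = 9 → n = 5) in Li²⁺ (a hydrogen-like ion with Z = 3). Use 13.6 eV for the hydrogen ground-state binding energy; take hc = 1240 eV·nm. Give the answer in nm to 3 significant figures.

The Pfund series terminates on n_f = 5; the fourth line has n_i = 5+4 = 9.
ΔE = 122.4 × (1/5² − 1/9²) = 3.385 eV.
λ = 1240 / 3.385 = 366 nm.

366 nm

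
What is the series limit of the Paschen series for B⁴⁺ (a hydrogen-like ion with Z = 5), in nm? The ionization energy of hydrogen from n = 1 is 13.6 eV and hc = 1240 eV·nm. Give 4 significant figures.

32.82 nm

The Paschen series has lower level n_f = 3; the series limit corresponds to n_i → ∞.
ΔE_max = 13.6 × 25 / 3² = 37.78 eV.
λ_min = 1240 / 37.78 = 32.82 nm.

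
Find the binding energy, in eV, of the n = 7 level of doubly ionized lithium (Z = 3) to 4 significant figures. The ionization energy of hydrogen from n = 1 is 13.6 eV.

E_n = −13.6 Z²/n² = −122.4/n² eV for Z = 3.
E_7 = −122.4/49 = −2.498 eV, so ionization (to E = 0) requires 2.498 eV.

2.498 eV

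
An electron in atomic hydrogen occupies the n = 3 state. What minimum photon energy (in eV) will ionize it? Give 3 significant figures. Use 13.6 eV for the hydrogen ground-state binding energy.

1.51 eV

E_3 = −13.60/9 = −1.51 eV, so ionization (to E = 0) requires 1.51 eV.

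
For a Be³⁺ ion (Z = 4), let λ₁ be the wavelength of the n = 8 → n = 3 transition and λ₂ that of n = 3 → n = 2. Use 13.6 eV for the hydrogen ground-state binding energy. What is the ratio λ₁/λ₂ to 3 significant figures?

1.45

λ ∝ 1/ΔE ∝ 1/(1/n_f² − 1/n_i²), and the Z² and hc factors cancel in the ratio.
λ₁/λ₂ = (1/2² − 1/3²)/(1/3² − 1/8²) = 0.1389/0.09549 = 1.45.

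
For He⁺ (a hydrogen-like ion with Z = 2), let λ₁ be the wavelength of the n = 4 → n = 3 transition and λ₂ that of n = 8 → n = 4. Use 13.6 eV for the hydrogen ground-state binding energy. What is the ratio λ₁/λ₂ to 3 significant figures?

λ ∝ 1/ΔE ∝ 1/(1/n_f² − 1/n_i²), and the Z² and hc factors cancel in the ratio.
λ₁/λ₂ = (1/4² − 1/8²)/(1/3² − 1/4²) = 0.04688/0.04861 = 0.964.

0.964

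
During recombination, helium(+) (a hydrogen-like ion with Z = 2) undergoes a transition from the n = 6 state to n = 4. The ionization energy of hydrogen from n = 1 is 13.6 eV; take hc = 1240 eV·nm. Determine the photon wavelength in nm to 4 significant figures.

For Z = 2 the level energies scale as Z², so the effective Rydberg energy is 13.6 × 4 = 54.40 eV.
ΔE = 54.40 × (1/4² − 1/6²) = 54.40 × 0.03472 = 1.889 eV.
λ = hc/ΔE = 1240 / 1.889 = 656.5 nm.

656.5 nm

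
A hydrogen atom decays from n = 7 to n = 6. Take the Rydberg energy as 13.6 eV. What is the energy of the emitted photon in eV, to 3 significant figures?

0.100 eV

E_7 = −13.60/49 = −0.2776 eV and E_6 = −13.60/36 = −0.3778 eV.
The photon energy is |E_7 − E_6| = 0.100 eV.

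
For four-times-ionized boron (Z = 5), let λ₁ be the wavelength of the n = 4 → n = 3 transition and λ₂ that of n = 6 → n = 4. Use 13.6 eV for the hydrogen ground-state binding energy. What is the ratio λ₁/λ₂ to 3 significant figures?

0.714

λ ∝ 1/ΔE ∝ 1/(1/n_f² − 1/n_i²), and the Z² and hc factors cancel in the ratio.
λ₁/λ₂ = (1/4² − 1/6²)/(1/3² − 1/4²) = 0.03472/0.04861 = 0.714.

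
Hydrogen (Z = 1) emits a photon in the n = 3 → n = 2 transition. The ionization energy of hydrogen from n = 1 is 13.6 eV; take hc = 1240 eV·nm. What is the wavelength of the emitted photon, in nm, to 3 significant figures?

ΔE = 13.60 × (1/2² − 1/3²) = 13.60 × 0.1389 = 1.889 eV.
λ = hc/ΔE = 1240 / 1.889 = 656 nm.
This line belongs to the Balmer series.

656 nm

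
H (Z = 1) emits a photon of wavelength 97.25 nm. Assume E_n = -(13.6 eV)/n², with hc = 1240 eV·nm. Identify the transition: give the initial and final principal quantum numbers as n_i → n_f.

The photon energy is ΔE = hc/λ = 1240 / 97.25 = 12.75 eV.
With Z = 1, ΔE = 13.60 × (1/n_f² − 1/n_i²), so 1/n_f² − 1/n_i² = 0.9375.
Trying n_f = 1 gives 1/n_i² = 0.06245, i.e. n_i ≈ 4; this pair matches.

n_i = 4, n_f = 1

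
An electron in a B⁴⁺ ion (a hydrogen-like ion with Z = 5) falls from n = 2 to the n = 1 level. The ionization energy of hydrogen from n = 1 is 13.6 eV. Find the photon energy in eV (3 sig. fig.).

255 eV

The Bohr energies scale as Z², so for Z = 5: E_n = −340.0/n² eV.
E_2 = −340.0/4 = −85.00 eV and E_1 = −340.0/1 = −340.0 eV.
The photon energy is |E_2 − E_1| = 255 eV.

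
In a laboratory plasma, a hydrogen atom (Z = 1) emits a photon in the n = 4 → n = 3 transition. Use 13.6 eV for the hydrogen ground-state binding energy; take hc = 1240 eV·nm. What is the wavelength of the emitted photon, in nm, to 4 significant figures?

ΔE = 13.60 × (1/3² − 1/4²) = 13.60 × 0.04861 = 0.6611 eV.
λ = hc/ΔE = 1240 / 0.6611 = 1876 nm.
This line belongs to the Paschen series.

1876 nm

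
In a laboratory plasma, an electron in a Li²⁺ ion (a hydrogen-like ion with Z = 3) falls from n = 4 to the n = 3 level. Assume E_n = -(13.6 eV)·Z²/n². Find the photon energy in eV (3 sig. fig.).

The Bohr energies scale as Z², so for Z = 3: E_n = −122.4/n² eV.
E_4 = −122.4/16 = −7.650 eV and E_3 = −122.4/9 = −13.60 eV.
The photon energy is |E_4 − E_3| = 5.95 eV.

5.95 eV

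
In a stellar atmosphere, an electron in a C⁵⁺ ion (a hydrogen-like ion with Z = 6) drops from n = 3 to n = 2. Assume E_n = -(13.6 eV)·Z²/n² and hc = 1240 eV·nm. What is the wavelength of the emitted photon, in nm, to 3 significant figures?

For Z = 6 the level energies scale as Z², so the effective Rydberg energy is 13.6 × 36 = 489.6 eV.
ΔE = 489.6 × (1/2² − 1/3²) = 489.6 × 0.1389 = 68.00 eV.
λ = hc/ΔE = 1240 / 68.00 = 18.2 nm.

18.2 nm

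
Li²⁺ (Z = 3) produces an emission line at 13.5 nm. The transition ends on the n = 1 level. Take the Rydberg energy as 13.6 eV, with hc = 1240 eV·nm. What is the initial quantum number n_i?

n_i = 2

The photon energy is ΔE = hc/λ = 1240 / 13.5 = 91.85 eV.
With Z = 3, ΔE = 122.4 × (1/n_f² − 1/n_i²), so 1/n_f² − 1/n_i² = 0.7504.
With n_f = 1: 1/n_i² = 1/1 − 0.7504 = 0.2496, so n_i ≈ 2.00.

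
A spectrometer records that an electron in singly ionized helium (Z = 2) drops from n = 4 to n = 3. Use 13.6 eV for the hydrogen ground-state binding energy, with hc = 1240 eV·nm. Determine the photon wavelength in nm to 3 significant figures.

469 nm

For Z = 2 the level energies scale as Z², so the effective Rydberg energy is 13.6 × 4 = 54.40 eV.
ΔE = 54.40 × (1/3² − 1/4²) = 54.40 × 0.04861 = 2.644 eV.
λ = hc/ΔE = 1240 / 2.644 = 469 nm.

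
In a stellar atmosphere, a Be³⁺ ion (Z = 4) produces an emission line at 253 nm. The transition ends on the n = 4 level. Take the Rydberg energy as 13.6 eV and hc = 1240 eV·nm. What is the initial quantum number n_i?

n_i = 5

The photon energy is ΔE = hc/λ = 1240 / 253 = 4.901 eV.
With Z = 4, ΔE = 217.6 × (1/n_f² − 1/n_i²), so 1/n_f² − 1/n_i² = 0.02252.
With n_f = 4: 1/n_i² = 1/16 − 0.02252 = 0.03998, so n_i ≈ 5.00.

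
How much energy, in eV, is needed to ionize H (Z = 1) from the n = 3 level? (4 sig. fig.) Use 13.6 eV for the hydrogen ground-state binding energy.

1.511 eV

E_3 = −13.60/9 = −1.511 eV, so ionization (to E = 0) requires 1.511 eV.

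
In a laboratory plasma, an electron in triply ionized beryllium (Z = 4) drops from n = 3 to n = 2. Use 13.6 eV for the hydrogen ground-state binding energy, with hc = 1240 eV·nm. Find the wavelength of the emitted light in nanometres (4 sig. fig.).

For Z = 4 the level energies scale as Z², so the effective Rydberg energy is 13.6 × 16 = 217.6 eV.
ΔE = 217.6 × (1/2² − 1/3²) = 217.6 × 0.1389 = 30.22 eV.
λ = hc/ΔE = 1240 / 30.22 = 41.03 nm.

41.03 nm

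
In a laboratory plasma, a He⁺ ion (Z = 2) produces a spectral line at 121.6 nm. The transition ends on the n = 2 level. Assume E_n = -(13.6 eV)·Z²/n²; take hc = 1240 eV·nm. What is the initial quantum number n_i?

n_i = 4

The photon energy is ΔE = hc/λ = 1240 / 121.6 = 10.20 eV.
With Z = 2, ΔE = 54.40 × (1/n_f² − 1/n_i²), so 1/n_f² − 1/n_i² = 0.1875.
With n_f = 2: 1/n_i² = 1/4 − 0.1875 = 0.06255, so n_i ≈ 4.00.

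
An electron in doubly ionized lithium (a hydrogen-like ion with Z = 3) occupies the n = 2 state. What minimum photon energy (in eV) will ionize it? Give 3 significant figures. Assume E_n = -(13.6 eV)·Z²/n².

30.6 eV

E_n = −13.6 Z²/n² = −122.4/n² eV for Z = 3.
E_2 = −122.4/4 = −30.6 eV, so ionization (to E = 0) requires 30.6 eV.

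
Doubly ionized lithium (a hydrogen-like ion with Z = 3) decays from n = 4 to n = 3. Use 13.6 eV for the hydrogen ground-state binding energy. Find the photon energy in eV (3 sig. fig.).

The Bohr energies scale as Z², so for Z = 3: E_n = −122.4/n² eV.
E_4 = −122.4/16 = −7.650 eV and E_3 = −122.4/9 = −13.60 eV.
The photon energy is |E_4 − E_3| = 5.95 eV.

5.95 eV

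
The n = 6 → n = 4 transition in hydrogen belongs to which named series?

Brackett

The series is set by the lower level: n_f = 4 is the Brackett series.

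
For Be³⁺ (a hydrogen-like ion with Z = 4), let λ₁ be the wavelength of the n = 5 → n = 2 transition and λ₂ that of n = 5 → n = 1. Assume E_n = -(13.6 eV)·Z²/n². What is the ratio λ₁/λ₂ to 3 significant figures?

4.57

λ ∝ 1/ΔE ∝ 1/(1/n_f² − 1/n_i²), and the Z² and hc factors cancel in the ratio.
λ₁/λ₂ = (1/1² − 1/5²)/(1/2² − 1/5²) = 0.9600/0.2100 = 4.57.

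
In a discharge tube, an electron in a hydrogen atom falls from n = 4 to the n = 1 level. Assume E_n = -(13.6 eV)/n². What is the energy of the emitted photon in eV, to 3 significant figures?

E_4 = −13.60/16 = −0.8500 eV and E_1 = −13.60/1 = −13.60 eV.
The photon energy is |E_4 − E_1| = 12.8 eV.

12.8 eV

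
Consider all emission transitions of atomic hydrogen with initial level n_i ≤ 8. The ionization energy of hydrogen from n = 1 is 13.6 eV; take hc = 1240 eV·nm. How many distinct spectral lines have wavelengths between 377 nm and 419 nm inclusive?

3

Enumerate all n_i → n_f pairs with 1 ≤ n_f < n_i ≤ 8 and compute λ = 1240 / [13.6·1·(1/n_f² − 1/n_i²)].
Lines falling in [377, 419] nm: 8→2 (389.0 nm), 7→2 (397.1 nm), 6→2 (410.3 nm).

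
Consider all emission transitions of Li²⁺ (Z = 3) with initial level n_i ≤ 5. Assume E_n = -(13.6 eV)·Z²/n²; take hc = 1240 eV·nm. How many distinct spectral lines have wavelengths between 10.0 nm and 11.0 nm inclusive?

2

Enumerate all n_i → n_f pairs with 1 ≤ n_f < n_i ≤ 5 and compute λ = 1240 / [13.6·9·(1/n_f² − 1/n_i²)].
Lines falling in [10.0, 11.0] nm: 5→1 (10.55 nm), 4→1 (10.81 nm).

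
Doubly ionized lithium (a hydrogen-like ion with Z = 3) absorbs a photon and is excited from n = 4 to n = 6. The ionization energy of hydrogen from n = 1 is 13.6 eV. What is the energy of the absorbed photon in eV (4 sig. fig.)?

4.250 eV

The Bohr energies scale as Z², so for Z = 3: E_n = −122.4/n² eV.
E_6 = −122.4/36 = −3.400 eV and E_4 = −122.4/16 = −7.650 eV.
The photon energy is |E_6 − E_4| = 4.250 eV.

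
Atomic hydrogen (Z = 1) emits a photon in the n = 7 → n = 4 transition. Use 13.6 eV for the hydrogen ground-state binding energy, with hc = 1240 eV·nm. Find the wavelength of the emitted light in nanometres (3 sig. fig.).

ΔE = 13.60 × (1/4² − 1/7²) = 13.60 × 0.04209 = 0.5724 eV.
λ = hc/ΔE = 1240 / 0.5724 = 2170 nm.
This line belongs to the Brackett series.

2170 nm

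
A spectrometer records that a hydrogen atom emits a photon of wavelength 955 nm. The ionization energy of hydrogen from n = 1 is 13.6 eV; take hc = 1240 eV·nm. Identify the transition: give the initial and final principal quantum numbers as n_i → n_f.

n_i = 8, n_f = 3

The photon energy is ΔE = hc/λ = 1240 / 955 = 1.298 eV.
With Z = 1, ΔE = 13.60 × (1/n_f² − 1/n_i²), so 1/n_f² − 1/n_i² = 0.09547.
Trying n_f = 3 gives 1/n_i² = 0.01564, i.e. n_i ≈ 8; this pair matches.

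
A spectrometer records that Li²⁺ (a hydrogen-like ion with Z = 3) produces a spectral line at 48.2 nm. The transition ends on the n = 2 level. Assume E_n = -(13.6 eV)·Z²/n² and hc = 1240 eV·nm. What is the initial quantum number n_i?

n_i = 5

The photon energy is ΔE = hc/λ = 1240 / 48.2 = 25.73 eV.
With Z = 3, ΔE = 122.4 × (1/n_f² − 1/n_i²), so 1/n_f² − 1/n_i² = 0.2102.
With n_f = 2: 1/n_i² = 1/4 − 0.2102 = 0.03982, so n_i ≈ 5.01.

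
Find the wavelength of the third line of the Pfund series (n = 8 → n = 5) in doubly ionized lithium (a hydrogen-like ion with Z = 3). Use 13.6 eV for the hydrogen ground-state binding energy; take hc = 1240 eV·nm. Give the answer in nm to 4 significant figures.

415.6 nm

The Pfund series terminates on n_f = 5; the third line has n_i = 5+3 = 8.
ΔE = 122.4 × (1/5² − 1/8²) = 2.984 eV.
λ = 1240 / 2.984 = 415.6 nm.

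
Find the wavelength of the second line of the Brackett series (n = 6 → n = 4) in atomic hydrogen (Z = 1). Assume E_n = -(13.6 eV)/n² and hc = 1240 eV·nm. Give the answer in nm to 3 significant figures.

The Brackett series terminates on n_f = 4; the second line has n_i = 4+2 = 6.
ΔE = 13.60 × (1/4² − 1/6²) = 0.4722 eV.
λ = 1240 / 0.4722 = 2630 nm.

2630 nm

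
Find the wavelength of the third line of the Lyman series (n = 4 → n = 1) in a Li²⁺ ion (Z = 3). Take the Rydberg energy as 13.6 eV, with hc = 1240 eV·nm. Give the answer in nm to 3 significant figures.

10.8 nm

The Lyman series terminates on n_f = 1; the third line has n_i = 1+3 = 4.
ΔE = 122.4 × (1/1² − 1/4²) = 114.8 eV.
λ = 1240 / 114.8 = 10.8 nm.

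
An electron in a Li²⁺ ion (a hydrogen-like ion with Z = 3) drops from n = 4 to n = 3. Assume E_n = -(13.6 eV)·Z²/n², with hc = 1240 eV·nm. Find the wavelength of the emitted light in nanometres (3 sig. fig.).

208 nm

For Z = 3 the level energies scale as Z², so the effective Rydberg energy is 13.6 × 9 = 122.4 eV.
ΔE = 122.4 × (1/3² − 1/4²) = 122.4 × 0.04861 = 5.950 eV.
λ = hc/ΔE = 1240 / 5.950 = 208 nm.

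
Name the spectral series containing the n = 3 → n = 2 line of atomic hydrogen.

The series is set by the lower level: n_f = 2 is the Balmer series.

Balmer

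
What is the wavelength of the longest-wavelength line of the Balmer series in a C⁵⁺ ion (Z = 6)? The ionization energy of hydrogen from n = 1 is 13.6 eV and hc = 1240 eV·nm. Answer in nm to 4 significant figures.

The Balmer series terminates on n_f = 2; the first line has n_i = 2+1 = 3.
ΔE = 489.6 × (1/2² − 1/3²) = 68.00 eV.
λ = 1240 / 68.00 = 18.24 nm.

18.24 nm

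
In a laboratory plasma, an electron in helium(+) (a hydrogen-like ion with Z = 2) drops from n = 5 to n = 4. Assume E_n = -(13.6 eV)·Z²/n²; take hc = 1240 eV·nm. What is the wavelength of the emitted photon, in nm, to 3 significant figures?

1010 nm

For Z = 2 the level energies scale as Z², so the effective Rydberg energy is 13.6 × 4 = 54.40 eV.
ΔE = 54.40 × (1/4² − 1/5²) = 54.40 × 0.02250 = 1.224 eV.
λ = hc/ΔE = 1240 / 1.224 = 1010 nm.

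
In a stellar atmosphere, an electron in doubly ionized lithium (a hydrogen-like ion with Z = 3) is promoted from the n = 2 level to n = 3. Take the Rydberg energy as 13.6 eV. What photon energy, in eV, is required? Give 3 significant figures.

The Bohr energies scale as Z², so for Z = 3: E_n = −122.4/n² eV.
E_3 = −122.4/9 = −13.60 eV and E_2 = −122.4/4 = −30.60 eV.
The photon energy is |E_3 − E_2| = 17.0 eV.

17.0 eV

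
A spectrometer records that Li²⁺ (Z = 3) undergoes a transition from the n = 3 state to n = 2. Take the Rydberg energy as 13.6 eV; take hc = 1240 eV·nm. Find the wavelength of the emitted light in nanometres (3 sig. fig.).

For Z = 3 the level energies scale as Z², so the effective Rydberg energy is 13.6 × 9 = 122.4 eV.
ΔE = 122.4 × (1/2² − 1/3²) = 122.4 × 0.1389 = 17.00 eV.
λ = hc/ΔE = 1240 / 17.00 = 72.9 nm.

72.9 nm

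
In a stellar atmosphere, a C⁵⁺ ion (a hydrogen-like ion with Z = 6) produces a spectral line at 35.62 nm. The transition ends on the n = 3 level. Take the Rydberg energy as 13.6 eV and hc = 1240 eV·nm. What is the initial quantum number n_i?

The photon energy is ΔE = hc/λ = 1240 / 35.62 = 34.81 eV.
With Z = 6, ΔE = 489.6 × (1/n_f² − 1/n_i²), so 1/n_f² − 1/n_i² = 0.07110.
With n_f = 3: 1/n_i² = 1/9 − 0.07110 = 0.04001, so n_i ≈ 5.00.

n_i = 5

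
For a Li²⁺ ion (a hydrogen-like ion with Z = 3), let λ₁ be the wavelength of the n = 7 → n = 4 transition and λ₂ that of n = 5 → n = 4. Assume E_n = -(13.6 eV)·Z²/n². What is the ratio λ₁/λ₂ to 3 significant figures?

0.535

λ ∝ 1/ΔE ∝ 1/(1/n_f² − 1/n_i²), and the Z² and hc factors cancel in the ratio.
λ₁/λ₂ = (1/4² − 1/5²)/(1/4² − 1/7²) = 0.02250/0.04209 = 0.535.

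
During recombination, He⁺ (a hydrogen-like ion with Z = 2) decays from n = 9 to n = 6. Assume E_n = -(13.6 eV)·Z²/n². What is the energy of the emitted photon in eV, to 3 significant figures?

0.840 eV

The Bohr energies scale as Z², so for Z = 2: E_n = −54.40/n² eV.
E_9 = −54.40/81 = −0.6716 eV and E_6 = −54.40/36 = −1.511 eV.
The photon energy is |E_9 − E_6| = 0.840 eV.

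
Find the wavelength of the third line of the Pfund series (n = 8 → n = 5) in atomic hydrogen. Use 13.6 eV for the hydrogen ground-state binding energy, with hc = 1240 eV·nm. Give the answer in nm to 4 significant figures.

The Pfund series terminates on n_f = 5; the third line has n_i = 5+3 = 8.
ΔE = 13.60 × (1/5² − 1/8²) = 0.3315 eV.
λ = 1240 / 0.3315 = 3741 nm.

3741 nm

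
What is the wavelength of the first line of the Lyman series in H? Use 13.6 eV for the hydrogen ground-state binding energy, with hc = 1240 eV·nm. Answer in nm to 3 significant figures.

The Lyman series terminates on n_f = 1; the first line has n_i = 1+1 = 2.
ΔE = 13.60 × (1/1² − 1/2²) = 10.20 eV.
λ = 1240 / 10.20 = 122 nm.

122 nm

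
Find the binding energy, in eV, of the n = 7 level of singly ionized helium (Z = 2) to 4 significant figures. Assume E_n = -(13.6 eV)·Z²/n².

E_n = −13.6 Z²/n² = −54.40/n² eV for Z = 2.
E_7 = −54.40/49 = −1.110 eV, so ionization (to E = 0) requires 1.110 eV.

1.110 eV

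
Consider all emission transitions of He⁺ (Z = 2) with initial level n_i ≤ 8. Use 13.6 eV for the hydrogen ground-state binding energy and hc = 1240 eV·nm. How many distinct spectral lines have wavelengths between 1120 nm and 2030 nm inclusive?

Enumerate all n_i → n_f pairs with 1 ≤ n_f < n_i ≤ 8 and compute λ = 1240 / [13.6·4·(1/n_f² − 1/n_i²)].
Lines falling in [1120, 2030] nm: 7→5 (1163 nm), 6→5 (1865 nm), 8→6 (1876 nm).

3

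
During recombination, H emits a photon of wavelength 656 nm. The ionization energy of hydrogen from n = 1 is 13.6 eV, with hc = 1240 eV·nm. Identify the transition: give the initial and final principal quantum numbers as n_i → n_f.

n_i = 3, n_f = 2

The photon energy is ΔE = hc/λ = 1240 / 656 = 1.890 eV.
With Z = 1, ΔE = 13.60 × (1/n_f² − 1/n_i²), so 1/n_f² − 1/n_i² = 0.1390.
Trying n_f = 2 gives 1/n_i² = 0.1110, i.e. n_i ≈ 3; this pair matches.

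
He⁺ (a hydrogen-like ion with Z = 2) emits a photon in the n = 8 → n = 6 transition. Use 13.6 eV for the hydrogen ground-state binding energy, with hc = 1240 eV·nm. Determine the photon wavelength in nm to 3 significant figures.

1880 nm

For Z = 2 the level energies scale as Z², so the effective Rydberg energy is 13.6 × 4 = 54.40 eV.
ΔE = 54.40 × (1/6² − 1/8²) = 54.40 × 0.01215 = 0.6611 eV.
λ = hc/ΔE = 1240 / 0.6611 = 1880 nm.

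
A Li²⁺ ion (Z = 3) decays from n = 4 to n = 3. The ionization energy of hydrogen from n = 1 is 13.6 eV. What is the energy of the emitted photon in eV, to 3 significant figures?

5.95 eV

The Bohr energies scale as Z², so for Z = 3: E_n = −122.4/n² eV.
E_4 = −122.4/16 = −7.650 eV and E_3 = −122.4/9 = −13.60 eV.
The photon energy is |E_4 − E_3| = 5.95 eV.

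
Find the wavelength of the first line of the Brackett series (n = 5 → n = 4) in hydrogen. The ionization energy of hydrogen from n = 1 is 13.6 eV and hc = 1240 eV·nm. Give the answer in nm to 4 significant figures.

The Brackett series terminates on n_f = 4; the first line has n_i = 4+1 = 5.
ΔE = 13.60 × (1/4² − 1/5²) = 0.3060 eV.
λ = 1240 / 0.3060 = 4052 nm.

4052 nm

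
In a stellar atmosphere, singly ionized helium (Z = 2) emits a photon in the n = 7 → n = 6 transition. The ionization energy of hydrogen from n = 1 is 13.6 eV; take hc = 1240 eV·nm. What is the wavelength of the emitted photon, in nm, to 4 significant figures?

For Z = 2 the level energies scale as Z², so the effective Rydberg energy is 13.6 × 4 = 54.40 eV.
ΔE = 54.40 × (1/6² − 1/7²) = 54.40 × 0.007370 = 0.4009 eV.
λ = hc/ΔE = 1240 / 0.4009 = 3093 nm.

3093 nm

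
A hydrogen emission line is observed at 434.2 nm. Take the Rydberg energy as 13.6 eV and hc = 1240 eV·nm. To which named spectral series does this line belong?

ΔE = 1240/434.2 = 2.856 eV.
This matches 13.6 × (1/2² − 1/5²), so n_f = 2: the Balmer series.

Balmer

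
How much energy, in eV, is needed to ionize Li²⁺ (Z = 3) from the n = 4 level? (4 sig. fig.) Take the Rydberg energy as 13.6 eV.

7.650 eV

E_n = −13.6 Z²/n² = −122.4/n² eV for Z = 3.
E_4 = −122.4/16 = −7.650 eV, so ionization (to E = 0) requires 7.650 eV.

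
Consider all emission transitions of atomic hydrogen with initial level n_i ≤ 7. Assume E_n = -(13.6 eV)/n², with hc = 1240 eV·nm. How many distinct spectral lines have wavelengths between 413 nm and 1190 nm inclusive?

5

Enumerate all n_i → n_f pairs with 1 ≤ n_f < n_i ≤ 7 and compute λ = 1240 / [13.6·1·(1/n_f² − 1/n_i²)].
Lines falling in [413, 1190] nm: 5→2 (434.2 nm), 4→2 (486.3 nm), 3→2 (656.5 nm), 7→3 (1005 nm), 6→3 (1094 nm).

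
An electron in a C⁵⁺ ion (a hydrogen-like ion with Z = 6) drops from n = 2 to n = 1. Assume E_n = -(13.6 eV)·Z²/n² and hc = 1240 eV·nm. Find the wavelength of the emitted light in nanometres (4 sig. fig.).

3.377 nm

For Z = 6 the level energies scale as Z², so the effective Rydberg energy is 13.6 × 36 = 489.6 eV.
ΔE = 489.6 × (1/1² − 1/2²) = 489.6 × 0.7500 = 367.2 eV.
λ = hc/ΔE = 1240 / 367.2 = 3.377 nm.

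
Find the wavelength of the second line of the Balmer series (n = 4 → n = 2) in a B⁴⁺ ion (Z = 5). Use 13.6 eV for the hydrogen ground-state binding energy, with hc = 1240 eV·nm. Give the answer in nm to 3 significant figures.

19.5 nm

The Balmer series terminates on n_f = 2; the second line has n_i = 2+2 = 4.
ΔE = 340.0 × (1/2² − 1/4²) = 63.75 eV.
λ = 1240 / 63.75 = 19.5 nm.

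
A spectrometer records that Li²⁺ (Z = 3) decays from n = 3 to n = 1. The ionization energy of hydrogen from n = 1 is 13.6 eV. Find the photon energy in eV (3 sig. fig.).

The Bohr energies scale as Z², so for Z = 3: E_n = −122.4/n² eV.
E_3 = −122.4/9 = −13.60 eV and E_1 = −122.4/1 = −122.4 eV.
The photon energy is |E_3 − E_1| = 109 eV.

109 eV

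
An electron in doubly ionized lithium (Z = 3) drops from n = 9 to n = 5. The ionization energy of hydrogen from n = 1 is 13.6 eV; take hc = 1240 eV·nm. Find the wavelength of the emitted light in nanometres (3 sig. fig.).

366 nm

For Z = 3 the level energies scale as Z², so the effective Rydberg energy is 13.6 × 9 = 122.4 eV.
ΔE = 122.4 × (1/5² − 1/9²) = 122.4 × 0.02765 = 3.385 eV.
λ = hc/ΔE = 1240 / 3.385 = 366 nm.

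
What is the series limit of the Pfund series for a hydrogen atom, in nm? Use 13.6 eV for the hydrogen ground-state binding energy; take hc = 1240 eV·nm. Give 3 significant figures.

The Pfund series has lower level n_f = 5; the series limit corresponds to n_i → ∞.
ΔE_max = 13.6 × 1 / 5² = 0.5440 eV.
λ_min = 1240 / 0.5440 = 2280 nm.

2280 nm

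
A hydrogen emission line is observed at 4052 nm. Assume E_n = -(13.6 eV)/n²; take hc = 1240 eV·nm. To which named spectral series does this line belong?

Brackett

ΔE = 1240/4052 = 0.3060 eV.
This matches 13.6 × (1/4² − 1/5²), so n_f = 4: the Brackett series.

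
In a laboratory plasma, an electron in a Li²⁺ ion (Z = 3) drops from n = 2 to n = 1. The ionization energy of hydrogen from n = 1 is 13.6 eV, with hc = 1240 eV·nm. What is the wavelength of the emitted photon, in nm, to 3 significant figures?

13.5 nm

For Z = 3 the level energies scale as Z², so the effective Rydberg energy is 13.6 × 9 = 122.4 eV.
ΔE = 122.4 × (1/1² − 1/2²) = 122.4 × 0.7500 = 91.80 eV.
λ = hc/ΔE = 1240 / 91.80 = 13.5 nm.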